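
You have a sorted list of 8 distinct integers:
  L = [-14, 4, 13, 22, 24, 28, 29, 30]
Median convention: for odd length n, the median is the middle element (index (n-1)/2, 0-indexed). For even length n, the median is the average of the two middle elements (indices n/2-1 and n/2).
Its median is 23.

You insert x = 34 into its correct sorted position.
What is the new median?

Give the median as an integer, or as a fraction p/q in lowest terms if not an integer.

Old list (sorted, length 8): [-14, 4, 13, 22, 24, 28, 29, 30]
Old median = 23
Insert x = 34
Old length even (8). Middle pair: indices 3,4 = 22,24.
New length odd (9). New median = single middle element.
x = 34: 8 elements are < x, 0 elements are > x.
New sorted list: [-14, 4, 13, 22, 24, 28, 29, 30, 34]
New median = 24

Answer: 24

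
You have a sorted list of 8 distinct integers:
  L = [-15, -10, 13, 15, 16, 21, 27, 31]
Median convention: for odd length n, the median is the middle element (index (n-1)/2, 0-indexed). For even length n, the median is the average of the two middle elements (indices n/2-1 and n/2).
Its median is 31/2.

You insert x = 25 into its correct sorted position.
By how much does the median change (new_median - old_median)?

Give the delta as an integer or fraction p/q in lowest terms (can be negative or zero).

Old median = 31/2
After inserting x = 25: new sorted = [-15, -10, 13, 15, 16, 21, 25, 27, 31]
New median = 16
Delta = 16 - 31/2 = 1/2

Answer: 1/2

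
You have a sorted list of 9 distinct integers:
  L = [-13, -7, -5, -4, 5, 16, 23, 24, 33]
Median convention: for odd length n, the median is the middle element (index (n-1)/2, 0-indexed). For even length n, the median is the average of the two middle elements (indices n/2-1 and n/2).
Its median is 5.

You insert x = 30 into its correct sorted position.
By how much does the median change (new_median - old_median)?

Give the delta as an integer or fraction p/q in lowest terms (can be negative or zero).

Answer: 11/2

Derivation:
Old median = 5
After inserting x = 30: new sorted = [-13, -7, -5, -4, 5, 16, 23, 24, 30, 33]
New median = 21/2
Delta = 21/2 - 5 = 11/2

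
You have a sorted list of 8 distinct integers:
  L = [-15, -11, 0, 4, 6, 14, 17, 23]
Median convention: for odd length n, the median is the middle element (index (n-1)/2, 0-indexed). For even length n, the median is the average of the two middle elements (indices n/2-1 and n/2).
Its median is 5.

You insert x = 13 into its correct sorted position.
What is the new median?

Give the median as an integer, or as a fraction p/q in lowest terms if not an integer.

Answer: 6

Derivation:
Old list (sorted, length 8): [-15, -11, 0, 4, 6, 14, 17, 23]
Old median = 5
Insert x = 13
Old length even (8). Middle pair: indices 3,4 = 4,6.
New length odd (9). New median = single middle element.
x = 13: 5 elements are < x, 3 elements are > x.
New sorted list: [-15, -11, 0, 4, 6, 13, 14, 17, 23]
New median = 6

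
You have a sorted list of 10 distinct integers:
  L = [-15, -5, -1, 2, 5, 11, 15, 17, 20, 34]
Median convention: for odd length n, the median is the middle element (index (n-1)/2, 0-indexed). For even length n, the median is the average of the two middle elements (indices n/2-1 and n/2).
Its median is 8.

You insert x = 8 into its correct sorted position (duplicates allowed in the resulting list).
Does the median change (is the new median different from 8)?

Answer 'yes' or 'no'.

Answer: no

Derivation:
Old median = 8
Insert x = 8
New median = 8
Changed? no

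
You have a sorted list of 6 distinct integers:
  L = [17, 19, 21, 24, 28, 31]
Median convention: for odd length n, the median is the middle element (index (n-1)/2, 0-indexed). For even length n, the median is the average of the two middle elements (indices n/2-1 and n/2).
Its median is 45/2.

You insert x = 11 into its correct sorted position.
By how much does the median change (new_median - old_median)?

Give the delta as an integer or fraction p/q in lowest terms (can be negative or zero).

Answer: -3/2

Derivation:
Old median = 45/2
After inserting x = 11: new sorted = [11, 17, 19, 21, 24, 28, 31]
New median = 21
Delta = 21 - 45/2 = -3/2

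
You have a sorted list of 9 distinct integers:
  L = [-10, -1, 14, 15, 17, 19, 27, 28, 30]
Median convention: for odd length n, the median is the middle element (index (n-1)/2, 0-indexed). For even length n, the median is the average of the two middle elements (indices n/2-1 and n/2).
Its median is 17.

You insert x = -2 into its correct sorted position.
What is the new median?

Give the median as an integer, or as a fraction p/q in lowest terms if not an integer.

Old list (sorted, length 9): [-10, -1, 14, 15, 17, 19, 27, 28, 30]
Old median = 17
Insert x = -2
Old length odd (9). Middle was index 4 = 17.
New length even (10). New median = avg of two middle elements.
x = -2: 1 elements are < x, 8 elements are > x.
New sorted list: [-10, -2, -1, 14, 15, 17, 19, 27, 28, 30]
New median = 16

Answer: 16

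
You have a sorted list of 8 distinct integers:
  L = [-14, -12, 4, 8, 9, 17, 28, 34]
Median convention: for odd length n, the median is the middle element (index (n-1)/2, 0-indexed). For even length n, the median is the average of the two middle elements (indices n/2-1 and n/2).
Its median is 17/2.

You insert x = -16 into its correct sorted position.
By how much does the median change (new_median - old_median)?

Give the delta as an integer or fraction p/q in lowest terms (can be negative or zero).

Old median = 17/2
After inserting x = -16: new sorted = [-16, -14, -12, 4, 8, 9, 17, 28, 34]
New median = 8
Delta = 8 - 17/2 = -1/2

Answer: -1/2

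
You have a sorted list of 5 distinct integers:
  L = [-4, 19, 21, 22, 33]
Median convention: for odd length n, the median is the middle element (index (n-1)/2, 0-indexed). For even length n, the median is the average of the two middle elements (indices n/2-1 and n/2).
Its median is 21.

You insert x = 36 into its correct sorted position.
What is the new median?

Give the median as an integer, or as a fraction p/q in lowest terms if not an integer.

Answer: 43/2

Derivation:
Old list (sorted, length 5): [-4, 19, 21, 22, 33]
Old median = 21
Insert x = 36
Old length odd (5). Middle was index 2 = 21.
New length even (6). New median = avg of two middle elements.
x = 36: 5 elements are < x, 0 elements are > x.
New sorted list: [-4, 19, 21, 22, 33, 36]
New median = 43/2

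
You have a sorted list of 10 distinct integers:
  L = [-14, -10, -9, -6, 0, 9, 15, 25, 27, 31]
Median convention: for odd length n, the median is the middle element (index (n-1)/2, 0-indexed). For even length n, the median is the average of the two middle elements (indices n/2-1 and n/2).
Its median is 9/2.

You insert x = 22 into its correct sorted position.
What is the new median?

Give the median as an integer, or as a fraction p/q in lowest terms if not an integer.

Old list (sorted, length 10): [-14, -10, -9, -6, 0, 9, 15, 25, 27, 31]
Old median = 9/2
Insert x = 22
Old length even (10). Middle pair: indices 4,5 = 0,9.
New length odd (11). New median = single middle element.
x = 22: 7 elements are < x, 3 elements are > x.
New sorted list: [-14, -10, -9, -6, 0, 9, 15, 22, 25, 27, 31]
New median = 9

Answer: 9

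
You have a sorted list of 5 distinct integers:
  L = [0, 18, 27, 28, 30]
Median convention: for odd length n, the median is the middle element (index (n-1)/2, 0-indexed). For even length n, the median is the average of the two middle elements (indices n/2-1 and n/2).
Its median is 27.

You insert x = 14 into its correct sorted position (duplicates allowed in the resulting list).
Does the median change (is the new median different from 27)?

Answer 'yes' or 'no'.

Answer: yes

Derivation:
Old median = 27
Insert x = 14
New median = 45/2
Changed? yes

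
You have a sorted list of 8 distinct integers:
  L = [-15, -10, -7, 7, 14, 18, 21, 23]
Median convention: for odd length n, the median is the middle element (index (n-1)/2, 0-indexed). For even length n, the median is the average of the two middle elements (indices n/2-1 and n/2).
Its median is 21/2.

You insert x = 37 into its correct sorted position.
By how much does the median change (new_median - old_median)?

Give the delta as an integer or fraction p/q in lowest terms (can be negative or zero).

Old median = 21/2
After inserting x = 37: new sorted = [-15, -10, -7, 7, 14, 18, 21, 23, 37]
New median = 14
Delta = 14 - 21/2 = 7/2

Answer: 7/2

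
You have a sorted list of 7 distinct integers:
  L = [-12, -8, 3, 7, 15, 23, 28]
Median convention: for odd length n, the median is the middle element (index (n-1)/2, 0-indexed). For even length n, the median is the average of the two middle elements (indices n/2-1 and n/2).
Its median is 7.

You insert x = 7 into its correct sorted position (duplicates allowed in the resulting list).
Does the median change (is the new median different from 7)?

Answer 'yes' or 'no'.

Answer: no

Derivation:
Old median = 7
Insert x = 7
New median = 7
Changed? no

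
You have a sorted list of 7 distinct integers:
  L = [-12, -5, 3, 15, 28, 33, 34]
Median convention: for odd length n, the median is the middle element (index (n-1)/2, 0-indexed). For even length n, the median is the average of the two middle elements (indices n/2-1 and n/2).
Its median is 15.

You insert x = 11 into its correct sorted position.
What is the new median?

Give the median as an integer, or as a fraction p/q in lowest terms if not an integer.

Old list (sorted, length 7): [-12, -5, 3, 15, 28, 33, 34]
Old median = 15
Insert x = 11
Old length odd (7). Middle was index 3 = 15.
New length even (8). New median = avg of two middle elements.
x = 11: 3 elements are < x, 4 elements are > x.
New sorted list: [-12, -5, 3, 11, 15, 28, 33, 34]
New median = 13

Answer: 13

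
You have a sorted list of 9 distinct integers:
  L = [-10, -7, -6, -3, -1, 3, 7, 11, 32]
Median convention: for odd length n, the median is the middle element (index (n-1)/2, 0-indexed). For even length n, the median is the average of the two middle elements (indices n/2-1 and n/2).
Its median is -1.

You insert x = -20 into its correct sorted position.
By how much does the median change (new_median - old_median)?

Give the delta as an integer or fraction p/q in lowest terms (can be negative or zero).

Answer: -1

Derivation:
Old median = -1
After inserting x = -20: new sorted = [-20, -10, -7, -6, -3, -1, 3, 7, 11, 32]
New median = -2
Delta = -2 - -1 = -1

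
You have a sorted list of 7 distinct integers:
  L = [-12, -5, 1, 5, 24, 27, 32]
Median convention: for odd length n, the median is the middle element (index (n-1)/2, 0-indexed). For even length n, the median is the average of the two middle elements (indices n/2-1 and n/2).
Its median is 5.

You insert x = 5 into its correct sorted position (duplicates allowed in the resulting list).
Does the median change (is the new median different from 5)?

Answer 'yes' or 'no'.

Old median = 5
Insert x = 5
New median = 5
Changed? no

Answer: no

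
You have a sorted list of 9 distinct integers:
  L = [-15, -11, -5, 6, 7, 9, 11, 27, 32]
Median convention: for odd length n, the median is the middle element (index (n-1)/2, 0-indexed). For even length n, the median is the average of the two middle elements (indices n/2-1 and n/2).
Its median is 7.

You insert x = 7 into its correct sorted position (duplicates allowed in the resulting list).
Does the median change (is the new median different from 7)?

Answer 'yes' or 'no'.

Answer: no

Derivation:
Old median = 7
Insert x = 7
New median = 7
Changed? no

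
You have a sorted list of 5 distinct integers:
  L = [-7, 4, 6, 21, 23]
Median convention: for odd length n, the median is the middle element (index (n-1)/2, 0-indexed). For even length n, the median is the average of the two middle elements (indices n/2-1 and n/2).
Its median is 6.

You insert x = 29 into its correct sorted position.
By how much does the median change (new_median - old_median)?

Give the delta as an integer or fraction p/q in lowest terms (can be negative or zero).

Answer: 15/2

Derivation:
Old median = 6
After inserting x = 29: new sorted = [-7, 4, 6, 21, 23, 29]
New median = 27/2
Delta = 27/2 - 6 = 15/2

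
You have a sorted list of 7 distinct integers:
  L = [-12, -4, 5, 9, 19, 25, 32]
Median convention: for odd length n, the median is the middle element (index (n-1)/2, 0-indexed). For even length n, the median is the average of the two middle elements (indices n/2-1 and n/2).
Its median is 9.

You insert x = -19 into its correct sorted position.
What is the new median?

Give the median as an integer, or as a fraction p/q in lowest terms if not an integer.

Answer: 7

Derivation:
Old list (sorted, length 7): [-12, -4, 5, 9, 19, 25, 32]
Old median = 9
Insert x = -19
Old length odd (7). Middle was index 3 = 9.
New length even (8). New median = avg of two middle elements.
x = -19: 0 elements are < x, 7 elements are > x.
New sorted list: [-19, -12, -4, 5, 9, 19, 25, 32]
New median = 7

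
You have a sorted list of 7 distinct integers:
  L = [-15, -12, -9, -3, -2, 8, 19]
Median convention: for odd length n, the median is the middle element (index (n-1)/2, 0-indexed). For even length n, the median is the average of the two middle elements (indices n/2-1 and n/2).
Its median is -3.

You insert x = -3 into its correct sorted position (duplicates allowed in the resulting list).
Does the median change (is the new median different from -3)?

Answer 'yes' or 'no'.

Old median = -3
Insert x = -3
New median = -3
Changed? no

Answer: no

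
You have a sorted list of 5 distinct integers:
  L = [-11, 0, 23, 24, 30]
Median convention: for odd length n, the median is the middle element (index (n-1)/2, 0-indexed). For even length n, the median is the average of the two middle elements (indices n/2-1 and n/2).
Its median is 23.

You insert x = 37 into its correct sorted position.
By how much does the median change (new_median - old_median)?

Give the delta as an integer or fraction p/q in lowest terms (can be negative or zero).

Old median = 23
After inserting x = 37: new sorted = [-11, 0, 23, 24, 30, 37]
New median = 47/2
Delta = 47/2 - 23 = 1/2

Answer: 1/2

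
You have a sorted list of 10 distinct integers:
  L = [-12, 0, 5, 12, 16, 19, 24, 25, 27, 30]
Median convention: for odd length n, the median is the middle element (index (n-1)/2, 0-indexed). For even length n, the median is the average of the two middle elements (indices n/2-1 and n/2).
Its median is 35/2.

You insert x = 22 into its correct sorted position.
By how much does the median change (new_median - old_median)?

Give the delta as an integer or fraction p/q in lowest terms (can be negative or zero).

Answer: 3/2

Derivation:
Old median = 35/2
After inserting x = 22: new sorted = [-12, 0, 5, 12, 16, 19, 22, 24, 25, 27, 30]
New median = 19
Delta = 19 - 35/2 = 3/2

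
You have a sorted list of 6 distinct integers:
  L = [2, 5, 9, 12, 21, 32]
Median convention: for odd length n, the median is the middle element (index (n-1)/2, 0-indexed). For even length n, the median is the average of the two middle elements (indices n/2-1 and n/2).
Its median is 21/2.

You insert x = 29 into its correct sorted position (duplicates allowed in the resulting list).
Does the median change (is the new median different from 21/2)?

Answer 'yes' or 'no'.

Old median = 21/2
Insert x = 29
New median = 12
Changed? yes

Answer: yes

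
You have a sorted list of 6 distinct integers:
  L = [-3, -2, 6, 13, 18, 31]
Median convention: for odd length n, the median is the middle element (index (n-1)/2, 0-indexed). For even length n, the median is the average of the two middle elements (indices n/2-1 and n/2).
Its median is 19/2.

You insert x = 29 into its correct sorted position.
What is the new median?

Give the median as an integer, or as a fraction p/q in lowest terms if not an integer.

Answer: 13

Derivation:
Old list (sorted, length 6): [-3, -2, 6, 13, 18, 31]
Old median = 19/2
Insert x = 29
Old length even (6). Middle pair: indices 2,3 = 6,13.
New length odd (7). New median = single middle element.
x = 29: 5 elements are < x, 1 elements are > x.
New sorted list: [-3, -2, 6, 13, 18, 29, 31]
New median = 13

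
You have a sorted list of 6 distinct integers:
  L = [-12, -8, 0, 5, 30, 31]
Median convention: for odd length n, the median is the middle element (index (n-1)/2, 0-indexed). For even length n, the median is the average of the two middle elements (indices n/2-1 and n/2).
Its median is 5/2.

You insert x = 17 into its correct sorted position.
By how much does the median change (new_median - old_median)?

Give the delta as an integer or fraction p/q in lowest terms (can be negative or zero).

Answer: 5/2

Derivation:
Old median = 5/2
After inserting x = 17: new sorted = [-12, -8, 0, 5, 17, 30, 31]
New median = 5
Delta = 5 - 5/2 = 5/2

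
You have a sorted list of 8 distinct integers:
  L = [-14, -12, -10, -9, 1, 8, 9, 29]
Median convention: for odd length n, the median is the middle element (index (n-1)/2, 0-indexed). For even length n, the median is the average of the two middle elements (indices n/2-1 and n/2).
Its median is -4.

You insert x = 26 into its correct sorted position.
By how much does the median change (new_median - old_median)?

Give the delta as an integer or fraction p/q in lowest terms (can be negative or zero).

Answer: 5

Derivation:
Old median = -4
After inserting x = 26: new sorted = [-14, -12, -10, -9, 1, 8, 9, 26, 29]
New median = 1
Delta = 1 - -4 = 5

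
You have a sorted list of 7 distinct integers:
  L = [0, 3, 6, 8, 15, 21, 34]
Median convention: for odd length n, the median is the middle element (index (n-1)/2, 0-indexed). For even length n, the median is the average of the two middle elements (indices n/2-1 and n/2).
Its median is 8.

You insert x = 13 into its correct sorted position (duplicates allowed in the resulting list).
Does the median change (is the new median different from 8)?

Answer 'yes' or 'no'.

Old median = 8
Insert x = 13
New median = 21/2
Changed? yes

Answer: yes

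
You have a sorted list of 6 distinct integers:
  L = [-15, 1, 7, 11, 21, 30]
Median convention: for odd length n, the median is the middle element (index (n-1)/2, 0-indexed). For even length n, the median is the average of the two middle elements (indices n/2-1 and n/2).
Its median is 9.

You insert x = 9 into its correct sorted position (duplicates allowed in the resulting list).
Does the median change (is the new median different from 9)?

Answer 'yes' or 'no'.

Answer: no

Derivation:
Old median = 9
Insert x = 9
New median = 9
Changed? no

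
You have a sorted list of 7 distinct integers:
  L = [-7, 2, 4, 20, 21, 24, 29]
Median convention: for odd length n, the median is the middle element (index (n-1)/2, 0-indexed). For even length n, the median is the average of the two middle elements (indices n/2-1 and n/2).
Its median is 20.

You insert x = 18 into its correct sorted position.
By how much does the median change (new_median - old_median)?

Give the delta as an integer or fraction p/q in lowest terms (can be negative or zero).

Answer: -1

Derivation:
Old median = 20
After inserting x = 18: new sorted = [-7, 2, 4, 18, 20, 21, 24, 29]
New median = 19
Delta = 19 - 20 = -1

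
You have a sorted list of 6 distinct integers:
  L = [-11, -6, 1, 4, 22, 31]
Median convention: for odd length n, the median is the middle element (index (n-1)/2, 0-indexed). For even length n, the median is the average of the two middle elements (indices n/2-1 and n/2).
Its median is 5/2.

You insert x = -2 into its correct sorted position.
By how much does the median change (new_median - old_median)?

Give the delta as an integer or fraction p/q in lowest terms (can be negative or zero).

Old median = 5/2
After inserting x = -2: new sorted = [-11, -6, -2, 1, 4, 22, 31]
New median = 1
Delta = 1 - 5/2 = -3/2

Answer: -3/2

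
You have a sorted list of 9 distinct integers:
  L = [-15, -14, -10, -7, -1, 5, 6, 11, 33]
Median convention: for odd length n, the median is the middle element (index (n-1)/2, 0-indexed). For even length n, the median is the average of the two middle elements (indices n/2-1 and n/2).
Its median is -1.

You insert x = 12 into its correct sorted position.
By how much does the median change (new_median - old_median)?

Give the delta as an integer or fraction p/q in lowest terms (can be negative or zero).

Answer: 3

Derivation:
Old median = -1
After inserting x = 12: new sorted = [-15, -14, -10, -7, -1, 5, 6, 11, 12, 33]
New median = 2
Delta = 2 - -1 = 3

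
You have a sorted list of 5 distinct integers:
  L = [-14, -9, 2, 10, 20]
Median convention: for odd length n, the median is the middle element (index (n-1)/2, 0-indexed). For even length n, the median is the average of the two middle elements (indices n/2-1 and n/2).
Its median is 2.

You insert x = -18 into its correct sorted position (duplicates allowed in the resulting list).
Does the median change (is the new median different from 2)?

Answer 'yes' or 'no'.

Answer: yes

Derivation:
Old median = 2
Insert x = -18
New median = -7/2
Changed? yes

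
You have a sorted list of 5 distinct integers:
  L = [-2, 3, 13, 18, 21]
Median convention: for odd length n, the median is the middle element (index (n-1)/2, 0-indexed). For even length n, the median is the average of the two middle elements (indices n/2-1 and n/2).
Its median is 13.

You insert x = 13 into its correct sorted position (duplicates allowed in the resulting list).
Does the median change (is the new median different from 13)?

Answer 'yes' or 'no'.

Old median = 13
Insert x = 13
New median = 13
Changed? no

Answer: no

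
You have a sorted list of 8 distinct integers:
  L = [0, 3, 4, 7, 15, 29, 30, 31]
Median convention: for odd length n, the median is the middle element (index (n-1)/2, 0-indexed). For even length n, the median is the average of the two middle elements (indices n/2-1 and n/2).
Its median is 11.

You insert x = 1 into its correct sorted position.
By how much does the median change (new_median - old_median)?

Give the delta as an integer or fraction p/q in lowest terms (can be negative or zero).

Old median = 11
After inserting x = 1: new sorted = [0, 1, 3, 4, 7, 15, 29, 30, 31]
New median = 7
Delta = 7 - 11 = -4

Answer: -4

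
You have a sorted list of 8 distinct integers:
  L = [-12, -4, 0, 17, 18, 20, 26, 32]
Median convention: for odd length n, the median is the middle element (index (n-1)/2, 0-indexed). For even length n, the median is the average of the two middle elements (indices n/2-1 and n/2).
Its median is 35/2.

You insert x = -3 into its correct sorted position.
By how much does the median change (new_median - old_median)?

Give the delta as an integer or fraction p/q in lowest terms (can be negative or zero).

Answer: -1/2

Derivation:
Old median = 35/2
After inserting x = -3: new sorted = [-12, -4, -3, 0, 17, 18, 20, 26, 32]
New median = 17
Delta = 17 - 35/2 = -1/2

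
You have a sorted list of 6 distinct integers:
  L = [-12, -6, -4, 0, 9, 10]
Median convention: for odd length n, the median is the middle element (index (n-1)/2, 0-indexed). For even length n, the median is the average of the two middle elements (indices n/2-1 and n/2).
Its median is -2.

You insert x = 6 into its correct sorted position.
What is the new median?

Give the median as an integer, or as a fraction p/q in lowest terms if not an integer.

Old list (sorted, length 6): [-12, -6, -4, 0, 9, 10]
Old median = -2
Insert x = 6
Old length even (6). Middle pair: indices 2,3 = -4,0.
New length odd (7). New median = single middle element.
x = 6: 4 elements are < x, 2 elements are > x.
New sorted list: [-12, -6, -4, 0, 6, 9, 10]
New median = 0

Answer: 0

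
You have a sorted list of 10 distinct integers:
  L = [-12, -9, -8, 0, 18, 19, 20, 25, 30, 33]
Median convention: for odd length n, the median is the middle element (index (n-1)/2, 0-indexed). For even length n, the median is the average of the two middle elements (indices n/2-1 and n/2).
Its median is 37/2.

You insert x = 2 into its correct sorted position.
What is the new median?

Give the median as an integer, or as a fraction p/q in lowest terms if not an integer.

Old list (sorted, length 10): [-12, -9, -8, 0, 18, 19, 20, 25, 30, 33]
Old median = 37/2
Insert x = 2
Old length even (10). Middle pair: indices 4,5 = 18,19.
New length odd (11). New median = single middle element.
x = 2: 4 elements are < x, 6 elements are > x.
New sorted list: [-12, -9, -8, 0, 2, 18, 19, 20, 25, 30, 33]
New median = 18

Answer: 18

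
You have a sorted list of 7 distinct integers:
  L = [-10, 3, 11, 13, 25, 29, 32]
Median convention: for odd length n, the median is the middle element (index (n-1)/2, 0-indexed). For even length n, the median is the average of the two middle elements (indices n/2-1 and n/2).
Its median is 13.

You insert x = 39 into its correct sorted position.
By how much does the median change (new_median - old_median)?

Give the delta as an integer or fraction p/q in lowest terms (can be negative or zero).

Answer: 6

Derivation:
Old median = 13
After inserting x = 39: new sorted = [-10, 3, 11, 13, 25, 29, 32, 39]
New median = 19
Delta = 19 - 13 = 6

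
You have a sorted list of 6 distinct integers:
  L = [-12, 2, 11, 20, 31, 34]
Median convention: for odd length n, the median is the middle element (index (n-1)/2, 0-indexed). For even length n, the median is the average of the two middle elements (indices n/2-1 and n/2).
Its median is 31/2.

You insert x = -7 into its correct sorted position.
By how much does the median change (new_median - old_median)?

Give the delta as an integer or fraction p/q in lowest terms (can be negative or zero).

Old median = 31/2
After inserting x = -7: new sorted = [-12, -7, 2, 11, 20, 31, 34]
New median = 11
Delta = 11 - 31/2 = -9/2

Answer: -9/2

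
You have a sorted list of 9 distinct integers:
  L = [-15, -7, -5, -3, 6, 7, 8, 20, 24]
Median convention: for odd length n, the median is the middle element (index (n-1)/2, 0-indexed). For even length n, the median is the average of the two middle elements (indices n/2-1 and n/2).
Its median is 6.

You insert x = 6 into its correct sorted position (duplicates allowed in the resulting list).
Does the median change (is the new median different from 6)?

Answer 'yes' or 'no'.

Answer: no

Derivation:
Old median = 6
Insert x = 6
New median = 6
Changed? no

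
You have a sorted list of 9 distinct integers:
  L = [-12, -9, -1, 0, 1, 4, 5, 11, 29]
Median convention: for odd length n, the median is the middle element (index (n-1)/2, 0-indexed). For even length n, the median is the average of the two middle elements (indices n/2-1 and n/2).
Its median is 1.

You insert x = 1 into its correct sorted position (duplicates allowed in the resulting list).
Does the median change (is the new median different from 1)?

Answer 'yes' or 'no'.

Old median = 1
Insert x = 1
New median = 1
Changed? no

Answer: no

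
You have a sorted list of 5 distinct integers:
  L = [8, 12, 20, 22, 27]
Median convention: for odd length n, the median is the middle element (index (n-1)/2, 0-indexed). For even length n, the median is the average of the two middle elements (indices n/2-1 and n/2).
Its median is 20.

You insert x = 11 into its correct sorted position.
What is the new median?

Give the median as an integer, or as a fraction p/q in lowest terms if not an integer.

Old list (sorted, length 5): [8, 12, 20, 22, 27]
Old median = 20
Insert x = 11
Old length odd (5). Middle was index 2 = 20.
New length even (6). New median = avg of two middle elements.
x = 11: 1 elements are < x, 4 elements are > x.
New sorted list: [8, 11, 12, 20, 22, 27]
New median = 16

Answer: 16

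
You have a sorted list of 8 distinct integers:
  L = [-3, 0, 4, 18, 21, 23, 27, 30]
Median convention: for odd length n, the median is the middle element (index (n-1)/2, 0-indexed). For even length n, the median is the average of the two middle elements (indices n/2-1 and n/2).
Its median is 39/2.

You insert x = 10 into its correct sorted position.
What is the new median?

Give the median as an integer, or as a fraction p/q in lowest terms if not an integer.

Answer: 18

Derivation:
Old list (sorted, length 8): [-3, 0, 4, 18, 21, 23, 27, 30]
Old median = 39/2
Insert x = 10
Old length even (8). Middle pair: indices 3,4 = 18,21.
New length odd (9). New median = single middle element.
x = 10: 3 elements are < x, 5 elements are > x.
New sorted list: [-3, 0, 4, 10, 18, 21, 23, 27, 30]
New median = 18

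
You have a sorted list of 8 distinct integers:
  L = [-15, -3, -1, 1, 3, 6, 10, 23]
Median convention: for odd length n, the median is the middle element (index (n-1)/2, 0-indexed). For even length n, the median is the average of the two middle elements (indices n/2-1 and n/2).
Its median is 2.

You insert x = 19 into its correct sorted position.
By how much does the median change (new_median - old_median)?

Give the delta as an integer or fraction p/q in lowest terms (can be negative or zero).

Old median = 2
After inserting x = 19: new sorted = [-15, -3, -1, 1, 3, 6, 10, 19, 23]
New median = 3
Delta = 3 - 2 = 1

Answer: 1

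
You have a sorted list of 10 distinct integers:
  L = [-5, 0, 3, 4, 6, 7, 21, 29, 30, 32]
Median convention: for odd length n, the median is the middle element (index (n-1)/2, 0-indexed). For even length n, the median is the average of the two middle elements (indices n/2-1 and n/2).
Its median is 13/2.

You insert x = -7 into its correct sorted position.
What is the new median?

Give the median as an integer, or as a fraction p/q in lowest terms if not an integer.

Old list (sorted, length 10): [-5, 0, 3, 4, 6, 7, 21, 29, 30, 32]
Old median = 13/2
Insert x = -7
Old length even (10). Middle pair: indices 4,5 = 6,7.
New length odd (11). New median = single middle element.
x = -7: 0 elements are < x, 10 elements are > x.
New sorted list: [-7, -5, 0, 3, 4, 6, 7, 21, 29, 30, 32]
New median = 6

Answer: 6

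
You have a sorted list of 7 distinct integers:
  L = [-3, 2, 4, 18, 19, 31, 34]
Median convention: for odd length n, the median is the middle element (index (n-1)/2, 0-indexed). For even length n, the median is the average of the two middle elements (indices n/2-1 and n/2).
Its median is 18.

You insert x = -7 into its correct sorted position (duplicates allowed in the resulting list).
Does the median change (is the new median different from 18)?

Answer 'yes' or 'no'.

Old median = 18
Insert x = -7
New median = 11
Changed? yes

Answer: yes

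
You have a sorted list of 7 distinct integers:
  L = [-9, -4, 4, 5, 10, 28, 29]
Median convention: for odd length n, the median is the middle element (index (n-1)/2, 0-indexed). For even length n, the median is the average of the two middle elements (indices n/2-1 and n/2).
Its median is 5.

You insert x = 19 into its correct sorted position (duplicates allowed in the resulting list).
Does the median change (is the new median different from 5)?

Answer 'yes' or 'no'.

Old median = 5
Insert x = 19
New median = 15/2
Changed? yes

Answer: yes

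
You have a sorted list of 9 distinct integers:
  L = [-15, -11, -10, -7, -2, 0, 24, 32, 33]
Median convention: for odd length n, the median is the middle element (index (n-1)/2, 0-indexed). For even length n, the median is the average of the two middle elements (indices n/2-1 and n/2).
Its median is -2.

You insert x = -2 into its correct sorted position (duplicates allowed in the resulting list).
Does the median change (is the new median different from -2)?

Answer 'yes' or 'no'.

Old median = -2
Insert x = -2
New median = -2
Changed? no

Answer: no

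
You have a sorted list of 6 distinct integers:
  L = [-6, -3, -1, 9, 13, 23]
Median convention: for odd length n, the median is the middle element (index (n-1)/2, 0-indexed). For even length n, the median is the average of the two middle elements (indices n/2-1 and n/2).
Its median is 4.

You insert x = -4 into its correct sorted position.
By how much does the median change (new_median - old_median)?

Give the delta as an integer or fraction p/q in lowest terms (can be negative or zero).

Answer: -5

Derivation:
Old median = 4
After inserting x = -4: new sorted = [-6, -4, -3, -1, 9, 13, 23]
New median = -1
Delta = -1 - 4 = -5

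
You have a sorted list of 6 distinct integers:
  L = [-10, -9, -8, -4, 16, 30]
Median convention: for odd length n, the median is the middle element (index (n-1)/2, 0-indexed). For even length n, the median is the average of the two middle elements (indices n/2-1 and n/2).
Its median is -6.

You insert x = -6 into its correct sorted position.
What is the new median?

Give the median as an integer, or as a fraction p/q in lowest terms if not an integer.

Old list (sorted, length 6): [-10, -9, -8, -4, 16, 30]
Old median = -6
Insert x = -6
Old length even (6). Middle pair: indices 2,3 = -8,-4.
New length odd (7). New median = single middle element.
x = -6: 3 elements are < x, 3 elements are > x.
New sorted list: [-10, -9, -8, -6, -4, 16, 30]
New median = -6

Answer: -6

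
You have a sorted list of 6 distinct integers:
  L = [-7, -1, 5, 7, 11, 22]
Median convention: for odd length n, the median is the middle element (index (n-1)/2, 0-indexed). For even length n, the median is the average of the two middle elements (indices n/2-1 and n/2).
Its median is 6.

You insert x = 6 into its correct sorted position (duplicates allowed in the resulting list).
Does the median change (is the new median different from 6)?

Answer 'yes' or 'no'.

Answer: no

Derivation:
Old median = 6
Insert x = 6
New median = 6
Changed? no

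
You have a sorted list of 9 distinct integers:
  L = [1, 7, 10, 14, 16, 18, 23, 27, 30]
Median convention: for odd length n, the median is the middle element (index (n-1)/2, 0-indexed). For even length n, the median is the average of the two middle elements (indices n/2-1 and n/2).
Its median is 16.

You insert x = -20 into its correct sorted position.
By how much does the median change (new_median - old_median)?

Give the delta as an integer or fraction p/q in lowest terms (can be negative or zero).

Answer: -1

Derivation:
Old median = 16
After inserting x = -20: new sorted = [-20, 1, 7, 10, 14, 16, 18, 23, 27, 30]
New median = 15
Delta = 15 - 16 = -1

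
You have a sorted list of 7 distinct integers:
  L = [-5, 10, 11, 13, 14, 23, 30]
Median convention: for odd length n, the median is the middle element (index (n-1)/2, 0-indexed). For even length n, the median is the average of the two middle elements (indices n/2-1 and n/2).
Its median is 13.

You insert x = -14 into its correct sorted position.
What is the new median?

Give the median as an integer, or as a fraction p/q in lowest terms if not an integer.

Answer: 12

Derivation:
Old list (sorted, length 7): [-5, 10, 11, 13, 14, 23, 30]
Old median = 13
Insert x = -14
Old length odd (7). Middle was index 3 = 13.
New length even (8). New median = avg of two middle elements.
x = -14: 0 elements are < x, 7 elements are > x.
New sorted list: [-14, -5, 10, 11, 13, 14, 23, 30]
New median = 12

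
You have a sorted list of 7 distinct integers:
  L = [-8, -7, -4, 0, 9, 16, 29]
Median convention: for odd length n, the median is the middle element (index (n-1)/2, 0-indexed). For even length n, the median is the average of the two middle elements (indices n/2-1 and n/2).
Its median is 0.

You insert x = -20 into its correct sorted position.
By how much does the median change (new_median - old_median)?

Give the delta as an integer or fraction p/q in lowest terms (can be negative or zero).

Old median = 0
After inserting x = -20: new sorted = [-20, -8, -7, -4, 0, 9, 16, 29]
New median = -2
Delta = -2 - 0 = -2

Answer: -2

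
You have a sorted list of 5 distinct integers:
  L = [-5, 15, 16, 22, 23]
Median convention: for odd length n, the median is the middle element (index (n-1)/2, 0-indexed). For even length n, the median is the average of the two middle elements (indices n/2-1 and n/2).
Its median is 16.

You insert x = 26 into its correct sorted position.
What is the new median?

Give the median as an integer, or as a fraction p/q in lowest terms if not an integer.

Answer: 19

Derivation:
Old list (sorted, length 5): [-5, 15, 16, 22, 23]
Old median = 16
Insert x = 26
Old length odd (5). Middle was index 2 = 16.
New length even (6). New median = avg of two middle elements.
x = 26: 5 elements are < x, 0 elements are > x.
New sorted list: [-5, 15, 16, 22, 23, 26]
New median = 19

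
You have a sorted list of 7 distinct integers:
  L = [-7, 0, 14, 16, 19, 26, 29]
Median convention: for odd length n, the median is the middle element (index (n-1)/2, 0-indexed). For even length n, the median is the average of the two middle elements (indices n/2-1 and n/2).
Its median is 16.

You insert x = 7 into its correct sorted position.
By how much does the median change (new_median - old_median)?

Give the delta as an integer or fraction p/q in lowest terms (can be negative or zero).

Answer: -1

Derivation:
Old median = 16
After inserting x = 7: new sorted = [-7, 0, 7, 14, 16, 19, 26, 29]
New median = 15
Delta = 15 - 16 = -1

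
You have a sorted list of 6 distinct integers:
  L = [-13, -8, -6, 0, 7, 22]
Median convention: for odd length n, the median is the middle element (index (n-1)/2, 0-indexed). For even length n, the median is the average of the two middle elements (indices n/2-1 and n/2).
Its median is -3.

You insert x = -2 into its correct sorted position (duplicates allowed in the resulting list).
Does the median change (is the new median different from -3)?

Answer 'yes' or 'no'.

Old median = -3
Insert x = -2
New median = -2
Changed? yes

Answer: yes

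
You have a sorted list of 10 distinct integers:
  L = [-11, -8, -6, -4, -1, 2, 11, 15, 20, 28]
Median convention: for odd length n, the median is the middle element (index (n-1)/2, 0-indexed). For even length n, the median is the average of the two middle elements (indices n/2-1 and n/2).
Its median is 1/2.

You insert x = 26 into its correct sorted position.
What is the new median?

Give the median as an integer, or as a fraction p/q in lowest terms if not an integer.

Answer: 2

Derivation:
Old list (sorted, length 10): [-11, -8, -6, -4, -1, 2, 11, 15, 20, 28]
Old median = 1/2
Insert x = 26
Old length even (10). Middle pair: indices 4,5 = -1,2.
New length odd (11). New median = single middle element.
x = 26: 9 elements are < x, 1 elements are > x.
New sorted list: [-11, -8, -6, -4, -1, 2, 11, 15, 20, 26, 28]
New median = 2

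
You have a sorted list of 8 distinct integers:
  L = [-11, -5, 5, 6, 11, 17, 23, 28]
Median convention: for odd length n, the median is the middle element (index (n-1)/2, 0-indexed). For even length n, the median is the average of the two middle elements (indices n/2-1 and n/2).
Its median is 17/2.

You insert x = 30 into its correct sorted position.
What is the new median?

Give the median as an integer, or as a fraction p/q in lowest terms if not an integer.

Old list (sorted, length 8): [-11, -5, 5, 6, 11, 17, 23, 28]
Old median = 17/2
Insert x = 30
Old length even (8). Middle pair: indices 3,4 = 6,11.
New length odd (9). New median = single middle element.
x = 30: 8 elements are < x, 0 elements are > x.
New sorted list: [-11, -5, 5, 6, 11, 17, 23, 28, 30]
New median = 11

Answer: 11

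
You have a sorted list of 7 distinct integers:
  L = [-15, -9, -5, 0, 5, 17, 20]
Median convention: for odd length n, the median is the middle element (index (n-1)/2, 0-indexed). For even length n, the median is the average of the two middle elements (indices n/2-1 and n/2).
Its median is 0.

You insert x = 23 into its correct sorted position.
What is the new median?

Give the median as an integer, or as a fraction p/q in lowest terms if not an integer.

Answer: 5/2

Derivation:
Old list (sorted, length 7): [-15, -9, -5, 0, 5, 17, 20]
Old median = 0
Insert x = 23
Old length odd (7). Middle was index 3 = 0.
New length even (8). New median = avg of two middle elements.
x = 23: 7 elements are < x, 0 elements are > x.
New sorted list: [-15, -9, -5, 0, 5, 17, 20, 23]
New median = 5/2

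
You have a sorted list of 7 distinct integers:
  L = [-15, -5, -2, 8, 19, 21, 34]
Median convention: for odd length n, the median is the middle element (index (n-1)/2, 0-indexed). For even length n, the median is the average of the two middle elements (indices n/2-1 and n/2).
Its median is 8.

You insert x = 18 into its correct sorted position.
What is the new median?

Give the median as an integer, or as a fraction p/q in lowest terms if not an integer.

Answer: 13

Derivation:
Old list (sorted, length 7): [-15, -5, -2, 8, 19, 21, 34]
Old median = 8
Insert x = 18
Old length odd (7). Middle was index 3 = 8.
New length even (8). New median = avg of two middle elements.
x = 18: 4 elements are < x, 3 elements are > x.
New sorted list: [-15, -5, -2, 8, 18, 19, 21, 34]
New median = 13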